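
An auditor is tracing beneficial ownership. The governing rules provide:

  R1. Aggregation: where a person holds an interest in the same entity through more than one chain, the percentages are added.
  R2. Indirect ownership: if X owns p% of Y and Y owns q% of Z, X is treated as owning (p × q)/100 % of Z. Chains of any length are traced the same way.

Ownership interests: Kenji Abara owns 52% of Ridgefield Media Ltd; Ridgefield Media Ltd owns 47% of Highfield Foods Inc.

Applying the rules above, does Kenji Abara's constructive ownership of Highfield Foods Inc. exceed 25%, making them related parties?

Chain via Ridgefield Media Ltd (R2): 52% × 47% = 24.44% of Highfield Foods Inc.
24.44% does not exceed the 25% threshold, so Kenji is not a related party to Highfield Foods Inc.

No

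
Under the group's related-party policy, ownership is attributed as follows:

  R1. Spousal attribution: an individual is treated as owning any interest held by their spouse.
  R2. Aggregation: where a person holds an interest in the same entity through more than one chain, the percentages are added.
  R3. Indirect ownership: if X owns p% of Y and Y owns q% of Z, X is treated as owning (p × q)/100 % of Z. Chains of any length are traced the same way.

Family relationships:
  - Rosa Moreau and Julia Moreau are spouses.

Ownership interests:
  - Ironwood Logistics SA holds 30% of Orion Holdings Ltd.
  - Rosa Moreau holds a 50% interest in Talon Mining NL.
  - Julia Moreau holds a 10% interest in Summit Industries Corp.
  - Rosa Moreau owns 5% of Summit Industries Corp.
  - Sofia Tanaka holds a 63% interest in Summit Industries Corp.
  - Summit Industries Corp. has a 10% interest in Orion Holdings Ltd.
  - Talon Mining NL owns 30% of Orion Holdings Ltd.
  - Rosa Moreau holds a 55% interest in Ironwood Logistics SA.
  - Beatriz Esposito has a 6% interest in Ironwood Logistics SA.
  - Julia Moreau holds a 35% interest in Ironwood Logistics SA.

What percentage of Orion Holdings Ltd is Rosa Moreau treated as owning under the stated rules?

By spousal attribution (R1), Rosa Moreau is treated as also owning Julia Moreau's interest in Ironwood Logistics SA, giving 55% + 35% = 90%.
By spousal attribution (R1), Rosa Moreau is treated as also owning Julia Moreau's interest in Summit Industries Corp, giving 5% + 10% = 15%.
Chain via Ironwood Logistics SA (R3): 90% × 30% = 27% of Orion Holdings Ltd.
Chain via Summit Industries Corp. (R3): 15% × 10% = 1.5% of Orion Holdings Ltd.
Chain via Talon Mining NL (R3): 50% × 30% = 15% of Orion Holdings Ltd.
Aggregating (R2): 27% + 1.5% + 15% = 43.5%.

43.5%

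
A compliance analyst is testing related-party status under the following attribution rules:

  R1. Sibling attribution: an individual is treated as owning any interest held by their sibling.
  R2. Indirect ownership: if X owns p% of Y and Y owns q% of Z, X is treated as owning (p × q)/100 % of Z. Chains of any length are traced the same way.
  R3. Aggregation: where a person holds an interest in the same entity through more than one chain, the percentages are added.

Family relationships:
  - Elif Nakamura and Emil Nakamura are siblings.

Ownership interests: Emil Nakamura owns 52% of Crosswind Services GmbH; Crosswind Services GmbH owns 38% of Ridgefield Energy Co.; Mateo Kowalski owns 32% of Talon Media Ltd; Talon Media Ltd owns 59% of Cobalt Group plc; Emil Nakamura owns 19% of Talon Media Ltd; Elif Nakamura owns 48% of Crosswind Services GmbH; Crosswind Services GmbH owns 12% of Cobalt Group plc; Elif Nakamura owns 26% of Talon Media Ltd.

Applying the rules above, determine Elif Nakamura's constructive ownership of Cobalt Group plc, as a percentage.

38.55%

By sibling attribution (R1), Elif Nakamura is treated as also owning Emil Nakamura's interest in Crosswind Services GmbH, giving 48% + 52% = 100%.
By sibling attribution (R1), Elif Nakamura is treated as also owning Emil Nakamura's interest in Talon Media Ltd, giving 26% + 19% = 45%.
Chain via Crosswind Services GmbH (R2): 100% × 12% = 12% of Cobalt Group plc.
Chain via Talon Media Ltd (R2): 45% × 59% = 26.55% of Cobalt Group plc.
Aggregating (R3): 12% + 26.55% = 38.55%.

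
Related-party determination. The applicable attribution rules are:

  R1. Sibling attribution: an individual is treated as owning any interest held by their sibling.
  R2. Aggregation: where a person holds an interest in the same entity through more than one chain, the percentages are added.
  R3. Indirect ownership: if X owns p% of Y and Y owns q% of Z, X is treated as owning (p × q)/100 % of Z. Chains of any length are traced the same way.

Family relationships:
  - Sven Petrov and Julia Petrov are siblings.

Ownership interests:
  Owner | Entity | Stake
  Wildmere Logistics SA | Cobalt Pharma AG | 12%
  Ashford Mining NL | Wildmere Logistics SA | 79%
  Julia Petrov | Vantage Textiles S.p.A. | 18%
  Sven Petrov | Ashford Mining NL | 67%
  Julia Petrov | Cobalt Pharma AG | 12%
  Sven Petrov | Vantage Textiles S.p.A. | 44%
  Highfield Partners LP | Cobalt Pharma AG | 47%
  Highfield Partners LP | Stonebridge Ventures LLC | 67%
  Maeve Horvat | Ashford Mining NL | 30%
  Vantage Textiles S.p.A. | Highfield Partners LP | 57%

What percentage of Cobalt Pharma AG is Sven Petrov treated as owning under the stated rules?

By sibling attribution (R1), Sven Petrov is treated as also owning Julia Petrov's interest in Vantage Textiles S.p.A, giving 44% + 18% = 62%.
By sibling attribution (R1), Sven Petrov is treated as owning Julia Petrov's 12% interest in Cobalt Pharma AG.
Chain via Ashford Mining NL → Wildmere Logistics SA (R3): 67% × 79% × 12% = 6.3516% of Cobalt Pharma AG.
Chain via Vantage Textiles S.p.A. → Highfield Partners LP (R3): 62% × 57% × 47% = 16.6098% of Cobalt Pharma AG.
Direct interest in Cobalt Pharma AG: 12%.
Aggregating (R2): 6.3516% + 16.6098% + 12% = 34.9614%.

34.9614%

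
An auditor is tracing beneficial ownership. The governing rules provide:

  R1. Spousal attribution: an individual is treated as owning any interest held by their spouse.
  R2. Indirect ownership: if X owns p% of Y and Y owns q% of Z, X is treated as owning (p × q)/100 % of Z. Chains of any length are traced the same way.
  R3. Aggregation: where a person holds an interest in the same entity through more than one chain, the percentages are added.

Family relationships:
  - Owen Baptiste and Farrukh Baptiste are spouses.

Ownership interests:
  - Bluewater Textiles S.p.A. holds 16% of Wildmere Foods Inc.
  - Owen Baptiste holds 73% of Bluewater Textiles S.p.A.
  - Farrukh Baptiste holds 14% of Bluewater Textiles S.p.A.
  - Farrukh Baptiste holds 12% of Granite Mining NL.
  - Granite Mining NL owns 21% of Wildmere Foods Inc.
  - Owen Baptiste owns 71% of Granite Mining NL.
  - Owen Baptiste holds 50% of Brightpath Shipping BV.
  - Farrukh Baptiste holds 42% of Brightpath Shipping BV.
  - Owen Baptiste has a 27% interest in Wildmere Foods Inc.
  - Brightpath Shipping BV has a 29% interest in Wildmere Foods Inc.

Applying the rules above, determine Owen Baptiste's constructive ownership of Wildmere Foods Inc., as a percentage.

85.03%

By spousal attribution (R1), Owen Baptiste is treated as also owning Farrukh Baptiste's interest in Brightpath Shipping BV, giving 50% + 42% = 92%.
By spousal attribution (R1), Owen Baptiste is treated as also owning Farrukh Baptiste's interest in Granite Mining NL, giving 71% + 12% = 83%.
By spousal attribution (R1), Owen Baptiste is treated as also owning Farrukh Baptiste's interest in Bluewater Textiles S.p.A, giving 73% + 14% = 87%.
Chain via Brightpath Shipping BV (R2): 92% × 29% = 26.68% of Wildmere Foods Inc.
Chain via Granite Mining NL (R2): 83% × 21% = 17.43% of Wildmere Foods Inc.
Chain via Bluewater Textiles S.p.A. (R2): 87% × 16% = 13.92% of Wildmere Foods Inc.
Direct interest in Wildmere Foods Inc: 27%.
Aggregating (R3): 26.68% + 17.43% + 13.92% + 27% = 85.03%.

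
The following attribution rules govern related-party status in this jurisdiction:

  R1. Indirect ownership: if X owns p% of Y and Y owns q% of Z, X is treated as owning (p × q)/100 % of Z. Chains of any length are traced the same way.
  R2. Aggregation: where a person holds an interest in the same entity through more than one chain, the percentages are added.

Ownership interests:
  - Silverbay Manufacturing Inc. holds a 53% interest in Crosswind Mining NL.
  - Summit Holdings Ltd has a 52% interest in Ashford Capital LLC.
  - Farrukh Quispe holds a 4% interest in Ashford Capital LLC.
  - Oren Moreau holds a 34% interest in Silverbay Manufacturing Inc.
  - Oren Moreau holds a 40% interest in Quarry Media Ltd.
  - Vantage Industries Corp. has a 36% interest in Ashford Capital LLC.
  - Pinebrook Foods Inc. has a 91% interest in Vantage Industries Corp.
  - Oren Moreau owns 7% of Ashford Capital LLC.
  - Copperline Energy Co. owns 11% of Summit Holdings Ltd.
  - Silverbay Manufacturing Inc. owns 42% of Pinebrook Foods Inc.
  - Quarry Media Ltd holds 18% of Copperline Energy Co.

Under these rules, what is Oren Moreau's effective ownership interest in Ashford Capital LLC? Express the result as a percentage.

12.089968%

Chain via Silverbay Manufacturing Inc. → Pinebrook Foods Inc. → Vantage Industries Corp. (R1): 34% × 42% × 91% × 36% = 4.678128% of Ashford Capital LLC.
Chain via Quarry Media Ltd → Copperline Energy Co. → Summit Holdings Ltd (R1): 40% × 18% × 11% × 52% = 0.41184% of Ashford Capital LLC.
Direct interest in Ashford Capital LLC: 7%.
Aggregating (R2): 4.678128% + 0.41184% + 7% = 12.089968%.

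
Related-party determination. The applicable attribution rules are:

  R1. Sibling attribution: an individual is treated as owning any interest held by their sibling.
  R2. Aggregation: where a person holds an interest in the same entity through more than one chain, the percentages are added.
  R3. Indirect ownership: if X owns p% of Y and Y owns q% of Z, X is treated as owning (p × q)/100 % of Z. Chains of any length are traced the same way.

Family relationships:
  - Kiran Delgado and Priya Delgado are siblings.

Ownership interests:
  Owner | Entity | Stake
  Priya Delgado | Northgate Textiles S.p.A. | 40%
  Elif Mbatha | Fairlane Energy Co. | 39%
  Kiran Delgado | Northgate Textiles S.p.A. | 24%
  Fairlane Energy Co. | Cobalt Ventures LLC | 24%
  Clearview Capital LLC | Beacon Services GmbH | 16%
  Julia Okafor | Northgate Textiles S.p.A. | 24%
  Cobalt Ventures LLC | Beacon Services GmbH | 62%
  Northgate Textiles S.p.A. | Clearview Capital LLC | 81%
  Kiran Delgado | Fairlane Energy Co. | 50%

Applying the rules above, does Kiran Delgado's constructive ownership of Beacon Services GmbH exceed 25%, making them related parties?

No

By sibling attribution (R1), Kiran Delgado is treated as also owning Priya Delgado's interest in Northgate Textiles S.p.A, giving 24% + 40% = 64%.
Chain via Northgate Textiles S.p.A. → Clearview Capital LLC (R3): 64% × 81% × 16% = 8.2944% of Beacon Services GmbH.
Chain via Fairlane Energy Co. → Cobalt Ventures LLC (R3): 50% × 24% × 62% = 7.44% of Beacon Services GmbH.
Aggregating (R2): 8.2944% + 7.44% = 15.7344%.
15.7344% does not exceed the 25% threshold, so Kiran is not a related party to Beacon Services GmbH.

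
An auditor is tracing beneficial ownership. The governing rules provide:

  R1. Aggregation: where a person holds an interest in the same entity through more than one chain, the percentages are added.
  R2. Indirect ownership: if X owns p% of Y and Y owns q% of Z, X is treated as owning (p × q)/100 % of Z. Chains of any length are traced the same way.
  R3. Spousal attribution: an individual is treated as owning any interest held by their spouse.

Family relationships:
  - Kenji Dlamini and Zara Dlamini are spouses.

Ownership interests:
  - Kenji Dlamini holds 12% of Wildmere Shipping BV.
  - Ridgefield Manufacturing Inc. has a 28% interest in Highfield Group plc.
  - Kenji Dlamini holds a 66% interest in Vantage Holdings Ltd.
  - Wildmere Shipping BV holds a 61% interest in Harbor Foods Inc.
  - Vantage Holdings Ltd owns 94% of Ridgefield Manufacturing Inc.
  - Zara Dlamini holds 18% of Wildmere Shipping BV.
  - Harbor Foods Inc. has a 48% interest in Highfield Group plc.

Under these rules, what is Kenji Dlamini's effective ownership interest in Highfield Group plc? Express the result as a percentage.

26.1552%

By spousal attribution (R3), Kenji Dlamini is treated as also owning Zara Dlamini's interest in Wildmere Shipping BV, giving 12% + 18% = 30%.
Chain via Wildmere Shipping BV → Harbor Foods Inc. (R2): 30% × 61% × 48% = 8.784% of Highfield Group plc.
Chain via Vantage Holdings Ltd → Ridgefield Manufacturing Inc. (R2): 66% × 94% × 28% = 17.3712% of Highfield Group plc.
Aggregating (R1): 8.784% + 17.3712% = 26.1552%.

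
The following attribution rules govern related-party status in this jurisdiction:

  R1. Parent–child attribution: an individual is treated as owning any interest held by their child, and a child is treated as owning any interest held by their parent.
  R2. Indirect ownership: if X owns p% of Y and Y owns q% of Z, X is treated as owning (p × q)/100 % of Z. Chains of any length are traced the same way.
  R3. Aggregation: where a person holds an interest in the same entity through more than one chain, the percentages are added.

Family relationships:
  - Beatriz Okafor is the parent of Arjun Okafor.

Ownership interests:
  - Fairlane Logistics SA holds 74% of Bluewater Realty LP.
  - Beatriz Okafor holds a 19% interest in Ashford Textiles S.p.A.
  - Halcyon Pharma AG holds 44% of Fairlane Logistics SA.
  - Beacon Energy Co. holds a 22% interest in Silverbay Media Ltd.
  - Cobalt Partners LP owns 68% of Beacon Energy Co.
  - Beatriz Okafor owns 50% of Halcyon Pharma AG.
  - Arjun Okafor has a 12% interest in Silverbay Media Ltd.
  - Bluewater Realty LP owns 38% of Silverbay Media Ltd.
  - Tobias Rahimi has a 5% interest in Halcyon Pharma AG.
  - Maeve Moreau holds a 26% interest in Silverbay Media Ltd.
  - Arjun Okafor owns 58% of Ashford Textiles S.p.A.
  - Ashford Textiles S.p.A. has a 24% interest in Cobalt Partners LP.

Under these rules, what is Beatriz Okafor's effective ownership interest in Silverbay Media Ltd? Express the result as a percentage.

By parent–child attribution (R1), Beatriz Okafor is treated as also owning Arjun Okafor's interest in Ashford Textiles S.p.A, giving 19% + 58% = 77%.
By parent–child attribution (R1), Beatriz Okafor is treated as owning Arjun Okafor's 12% interest in Silverbay Media Ltd.
Chain via Halcyon Pharma AG → Fairlane Logistics SA → Bluewater Realty LP (R2): 50% × 44% × 74% × 38% = 6.1864% of Silverbay Media Ltd.
Chain via Ashford Textiles S.p.A. → Cobalt Partners LP → Beacon Energy Co. (R2): 77% × 24% × 68% × 22% = 2.764608% of Silverbay Media Ltd.
Direct interest in Silverbay Media Ltd: 12%.
Aggregating (R3): 6.1864% + 2.764608% + 12% = 20.951008%.

20.951008%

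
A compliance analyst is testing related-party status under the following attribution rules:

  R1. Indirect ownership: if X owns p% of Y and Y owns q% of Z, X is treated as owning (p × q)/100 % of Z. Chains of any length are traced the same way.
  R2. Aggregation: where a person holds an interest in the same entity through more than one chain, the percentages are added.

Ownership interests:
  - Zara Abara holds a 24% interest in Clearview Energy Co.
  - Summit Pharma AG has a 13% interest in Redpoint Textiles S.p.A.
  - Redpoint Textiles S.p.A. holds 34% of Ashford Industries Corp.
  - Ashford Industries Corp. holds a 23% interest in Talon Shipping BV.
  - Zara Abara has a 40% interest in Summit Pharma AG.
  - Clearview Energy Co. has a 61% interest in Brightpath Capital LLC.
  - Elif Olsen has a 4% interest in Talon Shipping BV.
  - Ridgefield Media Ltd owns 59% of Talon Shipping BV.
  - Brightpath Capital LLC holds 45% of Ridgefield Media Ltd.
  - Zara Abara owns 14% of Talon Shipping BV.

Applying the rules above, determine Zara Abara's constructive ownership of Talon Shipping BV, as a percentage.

18.29356%

Chain via Clearview Energy Co. → Brightpath Capital LLC → Ridgefield Media Ltd (R1): 24% × 61% × 45% × 59% = 3.88692% of Talon Shipping BV.
Chain via Summit Pharma AG → Redpoint Textiles S.p.A. → Ashford Industries Corp. (R1): 40% × 13% × 34% × 23% = 0.40664% of Talon Shipping BV.
Direct interest in Talon Shipping BV: 14%.
Aggregating (R2): 3.88692% + 0.40664% + 14% = 18.29356%.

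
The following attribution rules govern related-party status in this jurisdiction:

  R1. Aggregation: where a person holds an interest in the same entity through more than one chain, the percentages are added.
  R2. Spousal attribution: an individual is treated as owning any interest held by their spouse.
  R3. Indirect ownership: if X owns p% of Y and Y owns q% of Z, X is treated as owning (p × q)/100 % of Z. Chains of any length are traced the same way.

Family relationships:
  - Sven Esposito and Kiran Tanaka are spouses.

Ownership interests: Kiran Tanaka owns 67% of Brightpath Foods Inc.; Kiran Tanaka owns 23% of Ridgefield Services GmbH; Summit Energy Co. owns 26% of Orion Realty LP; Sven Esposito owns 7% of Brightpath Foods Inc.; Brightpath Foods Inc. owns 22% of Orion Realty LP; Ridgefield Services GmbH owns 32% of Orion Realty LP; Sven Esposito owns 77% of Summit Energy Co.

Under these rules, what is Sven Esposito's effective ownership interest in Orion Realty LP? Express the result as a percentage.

43.66%

By spousal attribution (R2), Sven Esposito is treated as also owning Kiran Tanaka's interest in Brightpath Foods Inc, giving 7% + 67% = 74%.
By spousal attribution (R2), Sven Esposito is treated as owning Kiran Tanaka's 23% interest in Ridgefield Services GmbH.
Chain via Summit Energy Co. (R3): 77% × 26% = 20.02% of Orion Realty LP.
Chain via Brightpath Foods Inc. (R3): 74% × 22% = 16.28% of Orion Realty LP.
Chain via Ridgefield Services GmbH (R3): 23% × 32% = 7.36% of Orion Realty LP.
Aggregating (R1): 20.02% + 16.28% + 7.36% = 43.66%.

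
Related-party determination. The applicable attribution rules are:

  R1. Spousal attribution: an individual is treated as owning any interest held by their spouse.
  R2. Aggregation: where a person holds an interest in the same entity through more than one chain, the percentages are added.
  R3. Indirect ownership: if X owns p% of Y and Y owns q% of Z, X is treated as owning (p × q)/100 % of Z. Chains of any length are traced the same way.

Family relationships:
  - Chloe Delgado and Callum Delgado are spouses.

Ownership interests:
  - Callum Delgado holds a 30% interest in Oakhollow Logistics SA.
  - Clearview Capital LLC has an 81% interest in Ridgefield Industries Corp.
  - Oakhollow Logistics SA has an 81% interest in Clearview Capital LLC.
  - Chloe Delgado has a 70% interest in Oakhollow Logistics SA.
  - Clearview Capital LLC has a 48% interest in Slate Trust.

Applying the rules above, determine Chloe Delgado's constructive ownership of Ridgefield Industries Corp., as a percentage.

By spousal attribution (R1), Chloe Delgado is treated as also owning Callum Delgado's interest in Oakhollow Logistics SA, giving 70% + 30% = 100%.
Chain via Oakhollow Logistics SA → Clearview Capital LLC (R3): 100% × 81% × 81% = 65.61% of Ridgefield Industries Corp.

65.61%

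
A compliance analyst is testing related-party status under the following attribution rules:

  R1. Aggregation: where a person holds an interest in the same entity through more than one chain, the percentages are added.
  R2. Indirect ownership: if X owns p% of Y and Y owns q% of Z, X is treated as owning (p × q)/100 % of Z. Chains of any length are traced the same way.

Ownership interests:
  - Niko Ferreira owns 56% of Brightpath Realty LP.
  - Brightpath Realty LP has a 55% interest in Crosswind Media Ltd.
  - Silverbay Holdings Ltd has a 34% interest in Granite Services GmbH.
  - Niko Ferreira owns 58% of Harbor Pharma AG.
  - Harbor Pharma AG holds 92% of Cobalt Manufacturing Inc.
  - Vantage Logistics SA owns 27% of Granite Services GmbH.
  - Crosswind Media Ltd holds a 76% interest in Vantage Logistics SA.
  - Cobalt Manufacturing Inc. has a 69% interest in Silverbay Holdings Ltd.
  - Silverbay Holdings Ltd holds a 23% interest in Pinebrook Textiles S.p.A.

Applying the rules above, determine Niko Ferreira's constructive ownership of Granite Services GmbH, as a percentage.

18.838416%

Chain via Brightpath Realty LP → Crosswind Media Ltd → Vantage Logistics SA (R2): 56% × 55% × 76% × 27% = 6.32016% of Granite Services GmbH.
Chain via Harbor Pharma AG → Cobalt Manufacturing Inc. → Silverbay Holdings Ltd (R2): 58% × 92% × 69% × 34% = 12.518256% of Granite Services GmbH.
Aggregating (R1): 6.32016% + 12.518256% = 18.838416%.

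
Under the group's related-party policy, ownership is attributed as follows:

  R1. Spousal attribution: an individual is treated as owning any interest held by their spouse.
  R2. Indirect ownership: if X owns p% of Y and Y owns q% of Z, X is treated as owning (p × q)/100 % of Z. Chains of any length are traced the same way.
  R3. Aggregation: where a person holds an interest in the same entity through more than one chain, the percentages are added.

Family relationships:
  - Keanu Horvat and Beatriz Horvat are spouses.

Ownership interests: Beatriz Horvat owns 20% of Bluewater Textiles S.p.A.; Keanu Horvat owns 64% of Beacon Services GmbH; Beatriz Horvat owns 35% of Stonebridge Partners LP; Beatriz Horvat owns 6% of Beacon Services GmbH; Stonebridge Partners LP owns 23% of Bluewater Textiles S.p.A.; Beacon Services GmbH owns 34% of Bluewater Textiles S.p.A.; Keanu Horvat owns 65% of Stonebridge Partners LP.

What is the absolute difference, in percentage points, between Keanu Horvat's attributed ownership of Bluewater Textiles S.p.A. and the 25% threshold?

41.8

By spousal attribution (R1), Keanu Horvat is treated as also owning Beatriz Horvat's interest in Beacon Services GmbH, giving 64% + 6% = 70%.
By spousal attribution (R1), Keanu Horvat is treated as also owning Beatriz Horvat's interest in Stonebridge Partners LP, giving 65% + 35% = 100%.
By spousal attribution (R1), Keanu Horvat is treated as owning Beatriz Horvat's 20% interest in Bluewater Textiles S.p.A.
Chain via Beacon Services GmbH (R2): 70% × 34% = 23.8% of Bluewater Textiles S.p.A.
Chain via Stonebridge Partners LP (R2): 100% × 23% = 23% of Bluewater Textiles S.p.A.
Direct interest in Bluewater Textiles S.p.A: 20%.
Aggregating (R3): 23.8% + 23% + 20% = 66.8%.
66.8% exceeds the 25% threshold by 41.8 percentage points.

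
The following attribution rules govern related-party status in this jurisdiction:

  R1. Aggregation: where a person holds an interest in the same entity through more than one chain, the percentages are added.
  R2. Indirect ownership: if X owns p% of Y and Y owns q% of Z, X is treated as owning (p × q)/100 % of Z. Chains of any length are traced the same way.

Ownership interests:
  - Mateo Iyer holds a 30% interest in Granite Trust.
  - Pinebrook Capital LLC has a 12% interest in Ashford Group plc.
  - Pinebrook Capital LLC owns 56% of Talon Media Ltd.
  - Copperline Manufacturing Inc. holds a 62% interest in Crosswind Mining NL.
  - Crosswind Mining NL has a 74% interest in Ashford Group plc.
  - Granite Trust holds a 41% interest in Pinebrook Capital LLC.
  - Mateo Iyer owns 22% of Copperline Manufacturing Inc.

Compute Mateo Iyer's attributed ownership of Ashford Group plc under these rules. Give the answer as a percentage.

Chain via Granite Trust → Pinebrook Capital LLC (R2): 30% × 41% × 12% = 1.476% of Ashford Group plc.
Chain via Copperline Manufacturing Inc. → Crosswind Mining NL (R2): 22% × 62% × 74% = 10.0936% of Ashford Group plc.
Aggregating (R1): 1.476% + 10.0936% = 11.5696%.

11.5696%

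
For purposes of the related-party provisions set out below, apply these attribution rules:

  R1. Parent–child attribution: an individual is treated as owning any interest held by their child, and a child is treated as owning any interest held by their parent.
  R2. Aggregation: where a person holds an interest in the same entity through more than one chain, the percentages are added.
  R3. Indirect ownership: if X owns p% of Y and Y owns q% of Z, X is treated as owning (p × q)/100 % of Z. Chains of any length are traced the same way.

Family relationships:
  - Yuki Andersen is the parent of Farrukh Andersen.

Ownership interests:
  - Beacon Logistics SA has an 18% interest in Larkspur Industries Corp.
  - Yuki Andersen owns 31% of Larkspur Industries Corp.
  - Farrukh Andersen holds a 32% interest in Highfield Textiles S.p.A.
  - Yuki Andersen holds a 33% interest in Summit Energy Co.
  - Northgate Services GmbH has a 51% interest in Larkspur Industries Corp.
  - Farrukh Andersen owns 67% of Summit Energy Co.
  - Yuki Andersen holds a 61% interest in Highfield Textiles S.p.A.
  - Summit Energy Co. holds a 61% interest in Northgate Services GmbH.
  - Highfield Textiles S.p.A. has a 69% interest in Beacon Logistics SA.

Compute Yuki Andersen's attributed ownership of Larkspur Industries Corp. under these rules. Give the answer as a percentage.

By parent–child attribution (R1), Yuki Andersen is treated as also owning Farrukh Andersen's interest in Highfield Textiles S.p.A, giving 61% + 32% = 93%.
By parent–child attribution (R1), Yuki Andersen is treated as also owning Farrukh Andersen's interest in Summit Energy Co, giving 33% + 67% = 100%.
Chain via Highfield Textiles S.p.A. → Beacon Logistics SA (R3): 93% × 69% × 18% = 11.5506% of Larkspur Industries Corp.
Chain via Summit Energy Co. → Northgate Services GmbH (R3): 100% × 61% × 51% = 31.11% of Larkspur Industries Corp.
Direct interest in Larkspur Industries Corp: 31%.
Aggregating (R2): 11.5506% + 31.11% + 31% = 73.6606%.

73.6606%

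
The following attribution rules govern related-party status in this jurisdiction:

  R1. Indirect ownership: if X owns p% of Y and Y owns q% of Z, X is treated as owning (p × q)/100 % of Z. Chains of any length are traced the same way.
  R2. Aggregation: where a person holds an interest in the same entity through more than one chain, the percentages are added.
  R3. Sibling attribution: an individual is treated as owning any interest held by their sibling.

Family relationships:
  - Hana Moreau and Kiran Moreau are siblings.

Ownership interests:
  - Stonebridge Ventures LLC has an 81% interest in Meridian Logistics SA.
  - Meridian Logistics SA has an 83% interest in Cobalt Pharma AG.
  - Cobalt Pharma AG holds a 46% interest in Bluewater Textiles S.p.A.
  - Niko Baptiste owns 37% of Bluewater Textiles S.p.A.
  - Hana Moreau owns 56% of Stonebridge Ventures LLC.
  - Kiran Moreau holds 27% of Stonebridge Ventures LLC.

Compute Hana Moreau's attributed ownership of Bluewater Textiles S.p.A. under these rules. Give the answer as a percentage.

25.668414%

By sibling attribution (R3), Hana Moreau is treated as also owning Kiran Moreau's interest in Stonebridge Ventures LLC, giving 56% + 27% = 83%.
Chain via Stonebridge Ventures LLC → Meridian Logistics SA → Cobalt Pharma AG (R1): 83% × 81% × 83% × 46% = 25.668414% of Bluewater Textiles S.p.A.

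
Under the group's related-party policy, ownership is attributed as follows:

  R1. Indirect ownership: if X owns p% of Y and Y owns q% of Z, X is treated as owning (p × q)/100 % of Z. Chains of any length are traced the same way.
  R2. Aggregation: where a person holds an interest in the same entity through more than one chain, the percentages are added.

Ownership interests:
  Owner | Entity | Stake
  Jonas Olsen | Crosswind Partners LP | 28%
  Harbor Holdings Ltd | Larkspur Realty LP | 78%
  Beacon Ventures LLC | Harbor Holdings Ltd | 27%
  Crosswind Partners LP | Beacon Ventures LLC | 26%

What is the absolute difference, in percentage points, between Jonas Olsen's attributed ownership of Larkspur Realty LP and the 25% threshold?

23.466832

Chain via Crosswind Partners LP → Beacon Ventures LLC → Harbor Holdings Ltd (R1): 28% × 26% × 27% × 78% = 1.533168% of Larkspur Realty LP.
1.533168% falls short of the 25% threshold by 23.466832 percentage points.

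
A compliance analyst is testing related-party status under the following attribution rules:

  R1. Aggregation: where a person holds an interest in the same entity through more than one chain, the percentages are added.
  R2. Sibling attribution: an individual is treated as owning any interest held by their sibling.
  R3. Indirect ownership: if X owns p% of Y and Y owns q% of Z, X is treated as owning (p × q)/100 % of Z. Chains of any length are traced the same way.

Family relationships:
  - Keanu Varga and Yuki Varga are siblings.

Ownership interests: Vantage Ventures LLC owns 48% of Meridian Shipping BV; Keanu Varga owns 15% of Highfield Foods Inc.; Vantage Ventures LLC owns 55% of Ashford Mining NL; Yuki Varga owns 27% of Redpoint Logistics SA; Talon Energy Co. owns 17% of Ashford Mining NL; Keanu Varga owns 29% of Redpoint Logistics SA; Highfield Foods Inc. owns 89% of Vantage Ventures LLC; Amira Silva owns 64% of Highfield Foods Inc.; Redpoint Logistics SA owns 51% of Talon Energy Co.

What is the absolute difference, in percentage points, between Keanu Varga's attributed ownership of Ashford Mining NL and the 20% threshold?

7.8023

By sibling attribution (R2), Keanu Varga is treated as also owning Yuki Varga's interest in Redpoint Logistics SA, giving 29% + 27% = 56%.
Chain via Redpoint Logistics SA → Talon Energy Co. (R3): 56% × 51% × 17% = 4.8552% of Ashford Mining NL.
Chain via Highfield Foods Inc. → Vantage Ventures LLC (R3): 15% × 89% × 55% = 7.3425% of Ashford Mining NL.
Aggregating (R1): 4.8552% + 7.3425% = 12.1977%.
12.1977% falls short of the 20% threshold by 7.8023 percentage points.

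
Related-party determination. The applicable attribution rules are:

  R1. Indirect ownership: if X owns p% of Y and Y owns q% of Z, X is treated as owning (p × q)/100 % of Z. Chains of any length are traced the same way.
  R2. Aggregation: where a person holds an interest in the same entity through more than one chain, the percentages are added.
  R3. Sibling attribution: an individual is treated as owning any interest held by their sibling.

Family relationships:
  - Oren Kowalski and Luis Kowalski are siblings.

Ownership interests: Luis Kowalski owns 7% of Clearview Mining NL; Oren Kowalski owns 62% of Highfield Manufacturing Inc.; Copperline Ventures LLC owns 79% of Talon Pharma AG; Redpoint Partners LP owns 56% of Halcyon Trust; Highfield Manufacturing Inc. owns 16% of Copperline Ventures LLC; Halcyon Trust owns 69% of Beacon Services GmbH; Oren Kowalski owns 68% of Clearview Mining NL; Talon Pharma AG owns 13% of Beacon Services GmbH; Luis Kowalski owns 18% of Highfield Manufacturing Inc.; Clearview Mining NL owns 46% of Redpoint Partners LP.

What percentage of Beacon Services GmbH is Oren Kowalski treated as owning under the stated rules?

By sibling attribution (R3), Oren Kowalski is treated as also owning Luis Kowalski's interest in Highfield Manufacturing Inc, giving 62% + 18% = 80%.
By sibling attribution (R3), Oren Kowalski is treated as also owning Luis Kowalski's interest in Clearview Mining NL, giving 68% + 7% = 75%.
Chain via Highfield Manufacturing Inc. → Copperline Ventures LLC → Talon Pharma AG (R1): 80% × 16% × 79% × 13% = 1.31456% of Beacon Services GmbH.
Chain via Clearview Mining NL → Redpoint Partners LP → Halcyon Trust (R1): 75% × 46% × 56% × 69% = 13.3308% of Beacon Services GmbH.
Aggregating (R2): 1.31456% + 13.3308% = 14.64536%.

14.64536%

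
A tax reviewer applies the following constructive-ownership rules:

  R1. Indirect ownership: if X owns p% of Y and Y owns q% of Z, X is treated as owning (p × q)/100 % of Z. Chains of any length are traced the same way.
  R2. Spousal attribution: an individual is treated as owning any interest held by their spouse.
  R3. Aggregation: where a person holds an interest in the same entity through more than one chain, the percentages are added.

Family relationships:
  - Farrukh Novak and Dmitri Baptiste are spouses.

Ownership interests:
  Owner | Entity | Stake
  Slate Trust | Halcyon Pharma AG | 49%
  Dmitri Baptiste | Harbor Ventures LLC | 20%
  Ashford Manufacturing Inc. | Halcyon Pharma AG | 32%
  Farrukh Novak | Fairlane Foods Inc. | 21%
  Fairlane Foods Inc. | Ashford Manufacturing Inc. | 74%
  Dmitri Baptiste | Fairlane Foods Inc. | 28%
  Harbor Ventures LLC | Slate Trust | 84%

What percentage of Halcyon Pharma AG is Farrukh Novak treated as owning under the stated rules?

19.8352%

By spousal attribution (R2), Farrukh Novak is treated as also owning Dmitri Baptiste's interest in Fairlane Foods Inc, giving 21% + 28% = 49%.
By spousal attribution (R2), Farrukh Novak is treated as owning Dmitri Baptiste's 20% interest in Harbor Ventures LLC.
Chain via Fairlane Foods Inc. → Ashford Manufacturing Inc. (R1): 49% × 74% × 32% = 11.6032% of Halcyon Pharma AG.
Chain via Harbor Ventures LLC → Slate Trust (R1): 20% × 84% × 49% = 8.232% of Halcyon Pharma AG.
Aggregating (R3): 11.6032% + 8.232% = 19.8352%.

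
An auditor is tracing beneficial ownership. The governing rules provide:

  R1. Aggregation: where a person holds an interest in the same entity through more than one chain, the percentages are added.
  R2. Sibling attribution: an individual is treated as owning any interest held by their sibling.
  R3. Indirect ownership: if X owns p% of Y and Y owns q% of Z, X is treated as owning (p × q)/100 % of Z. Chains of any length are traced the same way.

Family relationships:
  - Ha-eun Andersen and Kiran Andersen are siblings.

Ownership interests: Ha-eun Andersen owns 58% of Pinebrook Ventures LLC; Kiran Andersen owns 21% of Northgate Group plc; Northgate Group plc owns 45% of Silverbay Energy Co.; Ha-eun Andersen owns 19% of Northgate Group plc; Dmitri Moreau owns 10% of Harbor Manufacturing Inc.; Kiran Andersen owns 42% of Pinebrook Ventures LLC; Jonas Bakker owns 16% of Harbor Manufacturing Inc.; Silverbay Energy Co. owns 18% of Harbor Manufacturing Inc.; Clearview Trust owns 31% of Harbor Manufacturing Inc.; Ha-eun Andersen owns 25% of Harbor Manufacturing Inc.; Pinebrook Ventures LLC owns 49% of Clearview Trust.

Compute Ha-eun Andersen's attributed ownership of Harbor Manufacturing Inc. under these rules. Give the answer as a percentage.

43.43%

By sibling attribution (R2), Ha-eun Andersen is treated as also owning Kiran Andersen's interest in Northgate Group plc, giving 19% + 21% = 40%.
By sibling attribution (R2), Ha-eun Andersen is treated as also owning Kiran Andersen's interest in Pinebrook Ventures LLC, giving 58% + 42% = 100%.
Chain via Northgate Group plc → Silverbay Energy Co. (R3): 40% × 45% × 18% = 3.24% of Harbor Manufacturing Inc.
Chain via Pinebrook Ventures LLC → Clearview Trust (R3): 100% × 49% × 31% = 15.19% of Harbor Manufacturing Inc.
Direct interest in Harbor Manufacturing Inc: 25%.
Aggregating (R1): 3.24% + 15.19% + 25% = 43.43%.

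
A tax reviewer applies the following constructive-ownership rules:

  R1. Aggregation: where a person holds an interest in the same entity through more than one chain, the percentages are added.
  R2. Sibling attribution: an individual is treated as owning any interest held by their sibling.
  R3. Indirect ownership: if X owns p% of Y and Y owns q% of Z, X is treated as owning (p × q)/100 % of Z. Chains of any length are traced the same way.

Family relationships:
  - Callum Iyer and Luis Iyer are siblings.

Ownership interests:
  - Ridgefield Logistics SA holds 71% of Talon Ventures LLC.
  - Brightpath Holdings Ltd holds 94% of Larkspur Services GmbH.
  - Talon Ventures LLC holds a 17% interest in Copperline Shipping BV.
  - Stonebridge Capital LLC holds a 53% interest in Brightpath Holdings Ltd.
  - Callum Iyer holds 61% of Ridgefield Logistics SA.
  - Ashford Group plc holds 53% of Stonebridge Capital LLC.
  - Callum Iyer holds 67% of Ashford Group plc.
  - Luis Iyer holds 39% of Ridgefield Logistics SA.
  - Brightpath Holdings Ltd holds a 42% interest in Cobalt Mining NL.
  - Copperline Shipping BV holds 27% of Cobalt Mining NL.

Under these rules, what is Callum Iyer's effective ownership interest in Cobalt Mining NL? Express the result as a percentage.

11.163426%

By sibling attribution (R2), Callum Iyer is treated as also owning Luis Iyer's interest in Ridgefield Logistics SA, giving 61% + 39% = 100%.
Chain via Ashford Group plc → Stonebridge Capital LLC → Brightpath Holdings Ltd (R3): 67% × 53% × 53% × 42% = 7.904526% of Cobalt Mining NL.
Chain via Ridgefield Logistics SA → Talon Ventures LLC → Copperline Shipping BV (R3): 100% × 71% × 17% × 27% = 3.2589% of Cobalt Mining NL.
Aggregating (R1): 7.904526% + 3.2589% = 11.163426%.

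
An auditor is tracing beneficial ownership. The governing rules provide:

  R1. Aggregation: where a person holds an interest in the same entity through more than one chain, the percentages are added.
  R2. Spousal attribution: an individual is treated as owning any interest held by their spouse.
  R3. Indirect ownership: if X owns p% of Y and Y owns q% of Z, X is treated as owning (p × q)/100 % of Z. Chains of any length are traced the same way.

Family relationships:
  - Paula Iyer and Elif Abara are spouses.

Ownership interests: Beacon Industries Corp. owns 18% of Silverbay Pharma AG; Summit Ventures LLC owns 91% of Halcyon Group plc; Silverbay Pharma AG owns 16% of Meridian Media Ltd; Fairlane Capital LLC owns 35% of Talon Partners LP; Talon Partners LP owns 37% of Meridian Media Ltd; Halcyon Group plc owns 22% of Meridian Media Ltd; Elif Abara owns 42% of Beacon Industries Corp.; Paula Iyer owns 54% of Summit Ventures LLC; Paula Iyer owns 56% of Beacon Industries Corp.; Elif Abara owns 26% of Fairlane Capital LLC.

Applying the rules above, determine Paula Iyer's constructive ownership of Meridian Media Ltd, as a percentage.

By spousal attribution (R2), Paula Iyer is treated as also owning Elif Abara's interest in Beacon Industries Corp, giving 56% + 42% = 98%.
By spousal attribution (R2), Paula Iyer is treated as owning Elif Abara's 26% interest in Fairlane Capital LLC.
Chain via Beacon Industries Corp. → Silverbay Pharma AG (R3): 98% × 18% × 16% = 2.8224% of Meridian Media Ltd.
Chain via Summit Ventures LLC → Halcyon Group plc (R3): 54% × 91% × 22% = 10.8108% of Meridian Media Ltd.
Chain via Fairlane Capital LLC → Talon Partners LP (R3): 26% × 35% × 37% = 3.367% of Meridian Media Ltd.
Aggregating (R1): 2.8224% + 10.8108% + 3.367% = 17.0002%.

17.0002%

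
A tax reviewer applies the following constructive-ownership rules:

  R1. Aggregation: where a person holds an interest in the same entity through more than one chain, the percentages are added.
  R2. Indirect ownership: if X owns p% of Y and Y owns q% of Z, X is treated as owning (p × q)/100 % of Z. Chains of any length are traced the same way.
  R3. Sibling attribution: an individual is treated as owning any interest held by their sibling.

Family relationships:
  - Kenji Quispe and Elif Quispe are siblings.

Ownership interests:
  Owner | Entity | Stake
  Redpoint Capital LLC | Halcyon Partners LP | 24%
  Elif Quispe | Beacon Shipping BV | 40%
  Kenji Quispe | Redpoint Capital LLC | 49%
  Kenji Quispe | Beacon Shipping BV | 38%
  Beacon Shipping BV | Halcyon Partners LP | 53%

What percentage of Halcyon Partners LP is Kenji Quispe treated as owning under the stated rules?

By sibling attribution (R3), Kenji Quispe is treated as also owning Elif Quispe's interest in Beacon Shipping BV, giving 38% + 40% = 78%.
Chain via Beacon Shipping BV (R2): 78% × 53% = 41.34% of Halcyon Partners LP.
Chain via Redpoint Capital LLC (R2): 49% × 24% = 11.76% of Halcyon Partners LP.
Aggregating (R1): 41.34% + 11.76% = 53.1%.

53.1%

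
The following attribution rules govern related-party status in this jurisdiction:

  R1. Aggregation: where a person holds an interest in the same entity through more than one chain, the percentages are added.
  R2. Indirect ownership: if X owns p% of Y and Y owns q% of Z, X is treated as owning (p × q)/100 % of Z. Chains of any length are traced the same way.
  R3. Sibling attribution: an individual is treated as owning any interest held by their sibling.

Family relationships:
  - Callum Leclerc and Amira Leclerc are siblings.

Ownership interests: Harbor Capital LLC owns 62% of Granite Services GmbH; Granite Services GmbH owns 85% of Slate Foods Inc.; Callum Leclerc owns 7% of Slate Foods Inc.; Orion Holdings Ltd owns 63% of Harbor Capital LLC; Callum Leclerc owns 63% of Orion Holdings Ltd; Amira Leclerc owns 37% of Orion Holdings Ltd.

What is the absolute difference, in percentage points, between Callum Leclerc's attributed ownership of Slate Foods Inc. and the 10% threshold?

30.201

By sibling attribution (R3), Callum Leclerc is treated as also owning Amira Leclerc's interest in Orion Holdings Ltd, giving 63% + 37% = 100%.
Chain via Orion Holdings Ltd → Harbor Capital LLC → Granite Services GmbH (R2): 100% × 63% × 62% × 85% = 33.201% of Slate Foods Inc.
Direct interest in Slate Foods Inc: 7%.
Aggregating (R1): 33.201% + 7% = 40.201%.
40.201% exceeds the 10% threshold by 30.201 percentage points.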